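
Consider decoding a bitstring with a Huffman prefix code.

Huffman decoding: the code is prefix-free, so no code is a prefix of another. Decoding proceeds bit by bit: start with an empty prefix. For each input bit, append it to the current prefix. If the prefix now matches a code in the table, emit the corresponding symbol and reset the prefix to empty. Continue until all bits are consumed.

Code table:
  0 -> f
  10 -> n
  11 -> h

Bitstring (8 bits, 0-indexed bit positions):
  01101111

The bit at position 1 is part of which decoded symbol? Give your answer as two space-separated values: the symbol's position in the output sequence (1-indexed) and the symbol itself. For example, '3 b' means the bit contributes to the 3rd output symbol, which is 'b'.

Answer: 2 h

Derivation:
Bit 0: prefix='0' -> emit 'f', reset
Bit 1: prefix='1' (no match yet)
Bit 2: prefix='11' -> emit 'h', reset
Bit 3: prefix='0' -> emit 'f', reset
Bit 4: prefix='1' (no match yet)
Bit 5: prefix='11' -> emit 'h', reset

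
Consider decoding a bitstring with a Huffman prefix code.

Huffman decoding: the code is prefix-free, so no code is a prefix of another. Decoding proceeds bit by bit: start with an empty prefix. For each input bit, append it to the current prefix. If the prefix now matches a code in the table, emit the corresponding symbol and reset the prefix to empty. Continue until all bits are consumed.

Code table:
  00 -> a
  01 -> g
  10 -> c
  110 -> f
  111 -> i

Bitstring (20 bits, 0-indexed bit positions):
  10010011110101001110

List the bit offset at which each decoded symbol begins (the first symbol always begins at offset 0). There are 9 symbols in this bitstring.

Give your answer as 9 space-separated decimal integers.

Answer: 0 2 4 6 9 11 13 15 17

Derivation:
Bit 0: prefix='1' (no match yet)
Bit 1: prefix='10' -> emit 'c', reset
Bit 2: prefix='0' (no match yet)
Bit 3: prefix='01' -> emit 'g', reset
Bit 4: prefix='0' (no match yet)
Bit 5: prefix='00' -> emit 'a', reset
Bit 6: prefix='1' (no match yet)
Bit 7: prefix='11' (no match yet)
Bit 8: prefix='111' -> emit 'i', reset
Bit 9: prefix='1' (no match yet)
Bit 10: prefix='10' -> emit 'c', reset
Bit 11: prefix='1' (no match yet)
Bit 12: prefix='10' -> emit 'c', reset
Bit 13: prefix='1' (no match yet)
Bit 14: prefix='10' -> emit 'c', reset
Bit 15: prefix='0' (no match yet)
Bit 16: prefix='01' -> emit 'g', reset
Bit 17: prefix='1' (no match yet)
Bit 18: prefix='11' (no match yet)
Bit 19: prefix='110' -> emit 'f', reset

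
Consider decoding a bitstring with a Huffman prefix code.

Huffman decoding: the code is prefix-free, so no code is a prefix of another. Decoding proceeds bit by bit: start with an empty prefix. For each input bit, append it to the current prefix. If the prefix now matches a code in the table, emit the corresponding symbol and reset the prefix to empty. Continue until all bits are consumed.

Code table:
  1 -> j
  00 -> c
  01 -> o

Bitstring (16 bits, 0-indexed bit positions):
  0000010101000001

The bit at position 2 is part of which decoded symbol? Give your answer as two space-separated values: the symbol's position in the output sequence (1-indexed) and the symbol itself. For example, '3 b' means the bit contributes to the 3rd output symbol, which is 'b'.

Answer: 2 c

Derivation:
Bit 0: prefix='0' (no match yet)
Bit 1: prefix='00' -> emit 'c', reset
Bit 2: prefix='0' (no match yet)
Bit 3: prefix='00' -> emit 'c', reset
Bit 4: prefix='0' (no match yet)
Bit 5: prefix='01' -> emit 'o', reset
Bit 6: prefix='0' (no match yet)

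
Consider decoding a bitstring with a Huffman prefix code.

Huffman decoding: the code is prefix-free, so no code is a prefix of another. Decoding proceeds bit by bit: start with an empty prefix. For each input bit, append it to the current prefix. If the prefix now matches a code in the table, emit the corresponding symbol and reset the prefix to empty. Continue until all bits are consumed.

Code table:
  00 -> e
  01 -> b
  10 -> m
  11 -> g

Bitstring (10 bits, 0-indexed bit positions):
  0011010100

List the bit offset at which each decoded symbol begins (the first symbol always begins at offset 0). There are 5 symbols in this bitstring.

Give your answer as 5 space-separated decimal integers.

Answer: 0 2 4 6 8

Derivation:
Bit 0: prefix='0' (no match yet)
Bit 1: prefix='00' -> emit 'e', reset
Bit 2: prefix='1' (no match yet)
Bit 3: prefix='11' -> emit 'g', reset
Bit 4: prefix='0' (no match yet)
Bit 5: prefix='01' -> emit 'b', reset
Bit 6: prefix='0' (no match yet)
Bit 7: prefix='01' -> emit 'b', reset
Bit 8: prefix='0' (no match yet)
Bit 9: prefix='00' -> emit 'e', reset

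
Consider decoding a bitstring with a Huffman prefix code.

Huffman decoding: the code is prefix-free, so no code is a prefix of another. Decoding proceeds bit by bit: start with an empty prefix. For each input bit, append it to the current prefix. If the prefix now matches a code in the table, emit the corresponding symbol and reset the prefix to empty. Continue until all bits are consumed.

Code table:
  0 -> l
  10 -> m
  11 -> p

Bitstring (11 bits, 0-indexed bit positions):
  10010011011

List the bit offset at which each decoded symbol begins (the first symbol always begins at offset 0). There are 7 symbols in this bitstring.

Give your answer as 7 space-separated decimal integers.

Bit 0: prefix='1' (no match yet)
Bit 1: prefix='10' -> emit 'm', reset
Bit 2: prefix='0' -> emit 'l', reset
Bit 3: prefix='1' (no match yet)
Bit 4: prefix='10' -> emit 'm', reset
Bit 5: prefix='0' -> emit 'l', reset
Bit 6: prefix='1' (no match yet)
Bit 7: prefix='11' -> emit 'p', reset
Bit 8: prefix='0' -> emit 'l', reset
Bit 9: prefix='1' (no match yet)
Bit 10: prefix='11' -> emit 'p', reset

Answer: 0 2 3 5 6 8 9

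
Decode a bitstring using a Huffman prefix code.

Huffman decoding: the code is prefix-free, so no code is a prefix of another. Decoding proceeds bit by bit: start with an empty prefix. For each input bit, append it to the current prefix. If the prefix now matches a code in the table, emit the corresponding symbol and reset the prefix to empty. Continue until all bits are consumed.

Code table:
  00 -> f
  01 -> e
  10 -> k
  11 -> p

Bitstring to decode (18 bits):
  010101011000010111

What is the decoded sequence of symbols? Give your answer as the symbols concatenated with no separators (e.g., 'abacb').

Answer: eeeekfeep

Derivation:
Bit 0: prefix='0' (no match yet)
Bit 1: prefix='01' -> emit 'e', reset
Bit 2: prefix='0' (no match yet)
Bit 3: prefix='01' -> emit 'e', reset
Bit 4: prefix='0' (no match yet)
Bit 5: prefix='01' -> emit 'e', reset
Bit 6: prefix='0' (no match yet)
Bit 7: prefix='01' -> emit 'e', reset
Bit 8: prefix='1' (no match yet)
Bit 9: prefix='10' -> emit 'k', reset
Bit 10: prefix='0' (no match yet)
Bit 11: prefix='00' -> emit 'f', reset
Bit 12: prefix='0' (no match yet)
Bit 13: prefix='01' -> emit 'e', reset
Bit 14: prefix='0' (no match yet)
Bit 15: prefix='01' -> emit 'e', reset
Bit 16: prefix='1' (no match yet)
Bit 17: prefix='11' -> emit 'p', reset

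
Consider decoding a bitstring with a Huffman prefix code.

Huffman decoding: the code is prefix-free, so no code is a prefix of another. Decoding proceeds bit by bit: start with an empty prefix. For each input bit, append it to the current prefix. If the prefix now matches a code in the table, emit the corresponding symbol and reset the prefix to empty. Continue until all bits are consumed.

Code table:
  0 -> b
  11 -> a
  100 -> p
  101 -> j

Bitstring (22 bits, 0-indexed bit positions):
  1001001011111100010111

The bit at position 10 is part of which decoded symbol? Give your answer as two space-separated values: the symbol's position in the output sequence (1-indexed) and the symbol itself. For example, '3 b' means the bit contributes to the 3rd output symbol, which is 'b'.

Bit 0: prefix='1' (no match yet)
Bit 1: prefix='10' (no match yet)
Bit 2: prefix='100' -> emit 'p', reset
Bit 3: prefix='1' (no match yet)
Bit 4: prefix='10' (no match yet)
Bit 5: prefix='100' -> emit 'p', reset
Bit 6: prefix='1' (no match yet)
Bit 7: prefix='10' (no match yet)
Bit 8: prefix='101' -> emit 'j', reset
Bit 9: prefix='1' (no match yet)
Bit 10: prefix='11' -> emit 'a', reset
Bit 11: prefix='1' (no match yet)
Bit 12: prefix='11' -> emit 'a', reset
Bit 13: prefix='1' (no match yet)
Bit 14: prefix='10' (no match yet)

Answer: 4 a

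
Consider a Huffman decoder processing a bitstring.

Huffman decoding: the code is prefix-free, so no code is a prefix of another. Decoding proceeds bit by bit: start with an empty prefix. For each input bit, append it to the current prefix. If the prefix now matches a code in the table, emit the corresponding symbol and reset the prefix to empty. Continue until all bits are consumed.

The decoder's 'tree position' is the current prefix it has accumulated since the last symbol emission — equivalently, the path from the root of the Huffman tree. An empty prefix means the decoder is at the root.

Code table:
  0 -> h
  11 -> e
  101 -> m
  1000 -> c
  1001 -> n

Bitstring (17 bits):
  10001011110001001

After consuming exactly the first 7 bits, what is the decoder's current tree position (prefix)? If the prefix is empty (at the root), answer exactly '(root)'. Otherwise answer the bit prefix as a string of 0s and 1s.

Bit 0: prefix='1' (no match yet)
Bit 1: prefix='10' (no match yet)
Bit 2: prefix='100' (no match yet)
Bit 3: prefix='1000' -> emit 'c', reset
Bit 4: prefix='1' (no match yet)
Bit 5: prefix='10' (no match yet)
Bit 6: prefix='101' -> emit 'm', reset

Answer: (root)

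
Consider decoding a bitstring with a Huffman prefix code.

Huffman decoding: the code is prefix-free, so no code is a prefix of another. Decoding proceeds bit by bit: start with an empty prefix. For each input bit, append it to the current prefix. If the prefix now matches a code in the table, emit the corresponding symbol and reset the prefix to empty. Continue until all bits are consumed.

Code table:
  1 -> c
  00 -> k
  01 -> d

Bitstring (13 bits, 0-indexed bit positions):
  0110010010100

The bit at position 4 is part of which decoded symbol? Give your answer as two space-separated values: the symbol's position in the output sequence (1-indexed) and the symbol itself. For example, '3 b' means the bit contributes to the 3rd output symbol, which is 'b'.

Bit 0: prefix='0' (no match yet)
Bit 1: prefix='01' -> emit 'd', reset
Bit 2: prefix='1' -> emit 'c', reset
Bit 3: prefix='0' (no match yet)
Bit 4: prefix='00' -> emit 'k', reset
Bit 5: prefix='1' -> emit 'c', reset
Bit 6: prefix='0' (no match yet)
Bit 7: prefix='00' -> emit 'k', reset
Bit 8: prefix='1' -> emit 'c', reset

Answer: 3 k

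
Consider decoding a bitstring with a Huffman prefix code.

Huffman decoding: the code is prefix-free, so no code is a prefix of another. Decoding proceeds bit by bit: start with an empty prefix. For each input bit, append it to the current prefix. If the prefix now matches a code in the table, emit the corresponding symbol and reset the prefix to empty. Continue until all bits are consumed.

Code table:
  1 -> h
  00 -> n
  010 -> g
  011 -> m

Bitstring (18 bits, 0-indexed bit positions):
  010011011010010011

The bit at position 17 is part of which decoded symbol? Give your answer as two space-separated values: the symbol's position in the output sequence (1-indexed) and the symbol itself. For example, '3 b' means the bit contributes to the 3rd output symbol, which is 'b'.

Bit 0: prefix='0' (no match yet)
Bit 1: prefix='01' (no match yet)
Bit 2: prefix='010' -> emit 'g', reset
Bit 3: prefix='0' (no match yet)
Bit 4: prefix='01' (no match yet)
Bit 5: prefix='011' -> emit 'm', reset
Bit 6: prefix='0' (no match yet)
Bit 7: prefix='01' (no match yet)
Bit 8: prefix='011' -> emit 'm', reset
Bit 9: prefix='0' (no match yet)
Bit 10: prefix='01' (no match yet)
Bit 11: prefix='010' -> emit 'g', reset
Bit 12: prefix='0' (no match yet)
Bit 13: prefix='01' (no match yet)
Bit 14: prefix='010' -> emit 'g', reset
Bit 15: prefix='0' (no match yet)
Bit 16: prefix='01' (no match yet)
Bit 17: prefix='011' -> emit 'm', reset

Answer: 6 m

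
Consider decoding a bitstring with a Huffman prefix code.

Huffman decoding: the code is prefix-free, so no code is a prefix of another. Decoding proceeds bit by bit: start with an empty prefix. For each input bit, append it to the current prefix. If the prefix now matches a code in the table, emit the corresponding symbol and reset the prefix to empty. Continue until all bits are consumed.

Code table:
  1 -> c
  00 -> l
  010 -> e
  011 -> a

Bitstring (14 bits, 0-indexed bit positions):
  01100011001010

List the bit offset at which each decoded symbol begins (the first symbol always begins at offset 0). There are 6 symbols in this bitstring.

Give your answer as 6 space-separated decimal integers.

Answer: 0 3 5 8 10 11

Derivation:
Bit 0: prefix='0' (no match yet)
Bit 1: prefix='01' (no match yet)
Bit 2: prefix='011' -> emit 'a', reset
Bit 3: prefix='0' (no match yet)
Bit 4: prefix='00' -> emit 'l', reset
Bit 5: prefix='0' (no match yet)
Bit 6: prefix='01' (no match yet)
Bit 7: prefix='011' -> emit 'a', reset
Bit 8: prefix='0' (no match yet)
Bit 9: prefix='00' -> emit 'l', reset
Bit 10: prefix='1' -> emit 'c', reset
Bit 11: prefix='0' (no match yet)
Bit 12: prefix='01' (no match yet)
Bit 13: prefix='010' -> emit 'e', reset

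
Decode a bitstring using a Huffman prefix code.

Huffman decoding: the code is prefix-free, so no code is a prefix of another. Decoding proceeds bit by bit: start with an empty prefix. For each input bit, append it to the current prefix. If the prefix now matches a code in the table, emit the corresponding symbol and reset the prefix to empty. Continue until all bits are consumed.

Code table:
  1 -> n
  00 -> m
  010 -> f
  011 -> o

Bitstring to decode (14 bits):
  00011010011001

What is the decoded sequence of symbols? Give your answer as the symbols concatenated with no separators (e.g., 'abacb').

Answer: mofomn

Derivation:
Bit 0: prefix='0' (no match yet)
Bit 1: prefix='00' -> emit 'm', reset
Bit 2: prefix='0' (no match yet)
Bit 3: prefix='01' (no match yet)
Bit 4: prefix='011' -> emit 'o', reset
Bit 5: prefix='0' (no match yet)
Bit 6: prefix='01' (no match yet)
Bit 7: prefix='010' -> emit 'f', reset
Bit 8: prefix='0' (no match yet)
Bit 9: prefix='01' (no match yet)
Bit 10: prefix='011' -> emit 'o', reset
Bit 11: prefix='0' (no match yet)
Bit 12: prefix='00' -> emit 'm', reset
Bit 13: prefix='1' -> emit 'n', reset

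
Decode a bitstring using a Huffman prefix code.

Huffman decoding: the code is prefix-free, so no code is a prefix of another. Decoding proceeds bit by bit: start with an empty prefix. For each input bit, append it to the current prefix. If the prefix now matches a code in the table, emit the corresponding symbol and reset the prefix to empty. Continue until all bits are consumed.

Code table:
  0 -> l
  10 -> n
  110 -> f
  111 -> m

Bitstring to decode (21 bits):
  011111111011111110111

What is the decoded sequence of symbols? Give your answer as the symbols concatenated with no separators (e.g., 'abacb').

Bit 0: prefix='0' -> emit 'l', reset
Bit 1: prefix='1' (no match yet)
Bit 2: prefix='11' (no match yet)
Bit 3: prefix='111' -> emit 'm', reset
Bit 4: prefix='1' (no match yet)
Bit 5: prefix='11' (no match yet)
Bit 6: prefix='111' -> emit 'm', reset
Bit 7: prefix='1' (no match yet)
Bit 8: prefix='11' (no match yet)
Bit 9: prefix='110' -> emit 'f', reset
Bit 10: prefix='1' (no match yet)
Bit 11: prefix='11' (no match yet)
Bit 12: prefix='111' -> emit 'm', reset
Bit 13: prefix='1' (no match yet)
Bit 14: prefix='11' (no match yet)
Bit 15: prefix='111' -> emit 'm', reset
Bit 16: prefix='1' (no match yet)
Bit 17: prefix='10' -> emit 'n', reset
Bit 18: prefix='1' (no match yet)
Bit 19: prefix='11' (no match yet)
Bit 20: prefix='111' -> emit 'm', reset

Answer: lmmfmmnm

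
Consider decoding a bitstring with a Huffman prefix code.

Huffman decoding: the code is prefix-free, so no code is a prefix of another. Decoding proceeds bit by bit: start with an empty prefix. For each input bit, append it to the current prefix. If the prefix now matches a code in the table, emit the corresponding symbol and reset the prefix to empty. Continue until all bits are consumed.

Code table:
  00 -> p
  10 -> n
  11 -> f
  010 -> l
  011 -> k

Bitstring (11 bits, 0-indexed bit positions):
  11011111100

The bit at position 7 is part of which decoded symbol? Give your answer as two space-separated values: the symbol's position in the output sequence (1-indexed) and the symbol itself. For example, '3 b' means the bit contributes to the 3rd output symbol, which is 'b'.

Bit 0: prefix='1' (no match yet)
Bit 1: prefix='11' -> emit 'f', reset
Bit 2: prefix='0' (no match yet)
Bit 3: prefix='01' (no match yet)
Bit 4: prefix='011' -> emit 'k', reset
Bit 5: prefix='1' (no match yet)
Bit 6: prefix='11' -> emit 'f', reset
Bit 7: prefix='1' (no match yet)
Bit 8: prefix='11' -> emit 'f', reset
Bit 9: prefix='0' (no match yet)
Bit 10: prefix='00' -> emit 'p', reset

Answer: 4 f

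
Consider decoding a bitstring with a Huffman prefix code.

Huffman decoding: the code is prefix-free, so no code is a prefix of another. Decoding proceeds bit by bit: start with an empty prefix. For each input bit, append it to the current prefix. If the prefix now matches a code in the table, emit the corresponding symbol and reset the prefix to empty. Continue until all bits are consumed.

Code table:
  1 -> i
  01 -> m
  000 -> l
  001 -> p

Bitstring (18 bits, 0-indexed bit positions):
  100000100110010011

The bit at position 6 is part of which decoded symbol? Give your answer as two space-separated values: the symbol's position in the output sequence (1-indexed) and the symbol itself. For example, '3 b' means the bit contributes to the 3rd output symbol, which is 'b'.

Bit 0: prefix='1' -> emit 'i', reset
Bit 1: prefix='0' (no match yet)
Bit 2: prefix='00' (no match yet)
Bit 3: prefix='000' -> emit 'l', reset
Bit 4: prefix='0' (no match yet)
Bit 5: prefix='00' (no match yet)
Bit 6: prefix='001' -> emit 'p', reset
Bit 7: prefix='0' (no match yet)
Bit 8: prefix='00' (no match yet)
Bit 9: prefix='001' -> emit 'p', reset
Bit 10: prefix='1' -> emit 'i', reset

Answer: 3 p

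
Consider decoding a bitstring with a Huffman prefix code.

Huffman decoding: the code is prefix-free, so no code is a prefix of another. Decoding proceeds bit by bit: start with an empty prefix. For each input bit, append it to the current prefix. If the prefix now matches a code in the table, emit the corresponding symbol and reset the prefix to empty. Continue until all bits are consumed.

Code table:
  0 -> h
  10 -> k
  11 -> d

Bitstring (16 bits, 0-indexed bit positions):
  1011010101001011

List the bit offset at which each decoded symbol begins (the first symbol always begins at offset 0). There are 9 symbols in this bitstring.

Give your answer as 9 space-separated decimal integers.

Bit 0: prefix='1' (no match yet)
Bit 1: prefix='10' -> emit 'k', reset
Bit 2: prefix='1' (no match yet)
Bit 3: prefix='11' -> emit 'd', reset
Bit 4: prefix='0' -> emit 'h', reset
Bit 5: prefix='1' (no match yet)
Bit 6: prefix='10' -> emit 'k', reset
Bit 7: prefix='1' (no match yet)
Bit 8: prefix='10' -> emit 'k', reset
Bit 9: prefix='1' (no match yet)
Bit 10: prefix='10' -> emit 'k', reset
Bit 11: prefix='0' -> emit 'h', reset
Bit 12: prefix='1' (no match yet)
Bit 13: prefix='10' -> emit 'k', reset
Bit 14: prefix='1' (no match yet)
Bit 15: prefix='11' -> emit 'd', reset

Answer: 0 2 4 5 7 9 11 12 14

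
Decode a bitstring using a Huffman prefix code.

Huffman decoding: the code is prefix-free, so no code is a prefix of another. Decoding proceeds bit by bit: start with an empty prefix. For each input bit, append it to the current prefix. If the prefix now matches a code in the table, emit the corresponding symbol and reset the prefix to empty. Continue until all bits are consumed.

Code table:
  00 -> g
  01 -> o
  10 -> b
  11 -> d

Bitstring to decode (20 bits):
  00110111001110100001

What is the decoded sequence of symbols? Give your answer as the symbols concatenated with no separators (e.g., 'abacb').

Answer: gdodgdbbgo

Derivation:
Bit 0: prefix='0' (no match yet)
Bit 1: prefix='00' -> emit 'g', reset
Bit 2: prefix='1' (no match yet)
Bit 3: prefix='11' -> emit 'd', reset
Bit 4: prefix='0' (no match yet)
Bit 5: prefix='01' -> emit 'o', reset
Bit 6: prefix='1' (no match yet)
Bit 7: prefix='11' -> emit 'd', reset
Bit 8: prefix='0' (no match yet)
Bit 9: prefix='00' -> emit 'g', reset
Bit 10: prefix='1' (no match yet)
Bit 11: prefix='11' -> emit 'd', reset
Bit 12: prefix='1' (no match yet)
Bit 13: prefix='10' -> emit 'b', reset
Bit 14: prefix='1' (no match yet)
Bit 15: prefix='10' -> emit 'b', reset
Bit 16: prefix='0' (no match yet)
Bit 17: prefix='00' -> emit 'g', reset
Bit 18: prefix='0' (no match yet)
Bit 19: prefix='01' -> emit 'o', reset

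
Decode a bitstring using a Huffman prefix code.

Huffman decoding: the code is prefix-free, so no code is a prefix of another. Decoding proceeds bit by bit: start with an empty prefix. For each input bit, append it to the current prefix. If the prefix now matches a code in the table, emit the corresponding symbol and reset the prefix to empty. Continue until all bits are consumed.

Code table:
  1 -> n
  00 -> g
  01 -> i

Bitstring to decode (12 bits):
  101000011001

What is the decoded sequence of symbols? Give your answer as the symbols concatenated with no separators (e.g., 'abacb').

Answer: niggnngn

Derivation:
Bit 0: prefix='1' -> emit 'n', reset
Bit 1: prefix='0' (no match yet)
Bit 2: prefix='01' -> emit 'i', reset
Bit 3: prefix='0' (no match yet)
Bit 4: prefix='00' -> emit 'g', reset
Bit 5: prefix='0' (no match yet)
Bit 6: prefix='00' -> emit 'g', reset
Bit 7: prefix='1' -> emit 'n', reset
Bit 8: prefix='1' -> emit 'n', reset
Bit 9: prefix='0' (no match yet)
Bit 10: prefix='00' -> emit 'g', reset
Bit 11: prefix='1' -> emit 'n', reset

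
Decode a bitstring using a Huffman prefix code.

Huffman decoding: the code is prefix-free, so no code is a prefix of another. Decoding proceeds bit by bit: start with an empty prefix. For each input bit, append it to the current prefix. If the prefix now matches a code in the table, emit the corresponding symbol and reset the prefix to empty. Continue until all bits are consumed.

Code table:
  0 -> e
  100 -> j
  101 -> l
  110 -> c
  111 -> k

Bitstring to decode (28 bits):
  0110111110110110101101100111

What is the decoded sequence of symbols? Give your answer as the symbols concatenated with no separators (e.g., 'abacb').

Answer: eckccclljk

Derivation:
Bit 0: prefix='0' -> emit 'e', reset
Bit 1: prefix='1' (no match yet)
Bit 2: prefix='11' (no match yet)
Bit 3: prefix='110' -> emit 'c', reset
Bit 4: prefix='1' (no match yet)
Bit 5: prefix='11' (no match yet)
Bit 6: prefix='111' -> emit 'k', reset
Bit 7: prefix='1' (no match yet)
Bit 8: prefix='11' (no match yet)
Bit 9: prefix='110' -> emit 'c', reset
Bit 10: prefix='1' (no match yet)
Bit 11: prefix='11' (no match yet)
Bit 12: prefix='110' -> emit 'c', reset
Bit 13: prefix='1' (no match yet)
Bit 14: prefix='11' (no match yet)
Bit 15: prefix='110' -> emit 'c', reset
Bit 16: prefix='1' (no match yet)
Bit 17: prefix='10' (no match yet)
Bit 18: prefix='101' -> emit 'l', reset
Bit 19: prefix='1' (no match yet)
Bit 20: prefix='10' (no match yet)
Bit 21: prefix='101' -> emit 'l', reset
Bit 22: prefix='1' (no match yet)
Bit 23: prefix='10' (no match yet)
Bit 24: prefix='100' -> emit 'j', reset
Bit 25: prefix='1' (no match yet)
Bit 26: prefix='11' (no match yet)
Bit 27: prefix='111' -> emit 'k', reset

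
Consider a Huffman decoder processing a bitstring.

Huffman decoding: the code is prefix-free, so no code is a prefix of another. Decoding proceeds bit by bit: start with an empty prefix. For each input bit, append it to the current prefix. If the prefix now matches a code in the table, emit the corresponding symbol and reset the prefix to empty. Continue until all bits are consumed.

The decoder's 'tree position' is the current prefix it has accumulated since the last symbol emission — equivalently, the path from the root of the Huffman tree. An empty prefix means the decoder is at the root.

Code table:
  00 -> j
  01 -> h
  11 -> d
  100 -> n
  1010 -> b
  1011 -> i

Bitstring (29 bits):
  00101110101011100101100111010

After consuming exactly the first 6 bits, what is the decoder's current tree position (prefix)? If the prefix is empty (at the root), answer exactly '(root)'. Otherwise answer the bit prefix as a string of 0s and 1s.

Bit 0: prefix='0' (no match yet)
Bit 1: prefix='00' -> emit 'j', reset
Bit 2: prefix='1' (no match yet)
Bit 3: prefix='10' (no match yet)
Bit 4: prefix='101' (no match yet)
Bit 5: prefix='1011' -> emit 'i', reset

Answer: (root)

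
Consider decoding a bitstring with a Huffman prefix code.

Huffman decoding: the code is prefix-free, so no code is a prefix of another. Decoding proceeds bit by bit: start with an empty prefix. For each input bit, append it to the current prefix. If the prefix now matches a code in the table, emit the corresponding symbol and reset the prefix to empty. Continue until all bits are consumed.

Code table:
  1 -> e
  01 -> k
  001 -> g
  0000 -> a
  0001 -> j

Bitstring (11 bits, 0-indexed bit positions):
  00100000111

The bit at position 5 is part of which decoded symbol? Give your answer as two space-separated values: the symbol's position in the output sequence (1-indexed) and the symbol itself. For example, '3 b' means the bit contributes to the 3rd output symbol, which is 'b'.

Bit 0: prefix='0' (no match yet)
Bit 1: prefix='00' (no match yet)
Bit 2: prefix='001' -> emit 'g', reset
Bit 3: prefix='0' (no match yet)
Bit 4: prefix='00' (no match yet)
Bit 5: prefix='000' (no match yet)
Bit 6: prefix='0000' -> emit 'a', reset
Bit 7: prefix='0' (no match yet)
Bit 8: prefix='01' -> emit 'k', reset
Bit 9: prefix='1' -> emit 'e', reset

Answer: 2 a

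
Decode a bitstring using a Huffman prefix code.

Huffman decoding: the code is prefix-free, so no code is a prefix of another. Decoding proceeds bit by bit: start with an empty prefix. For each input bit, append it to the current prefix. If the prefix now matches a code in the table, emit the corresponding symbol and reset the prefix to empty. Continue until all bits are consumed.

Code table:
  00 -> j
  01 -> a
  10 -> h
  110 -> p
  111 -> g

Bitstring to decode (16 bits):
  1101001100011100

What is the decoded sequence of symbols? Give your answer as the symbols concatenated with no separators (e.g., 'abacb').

Answer: phahjgj

Derivation:
Bit 0: prefix='1' (no match yet)
Bit 1: prefix='11' (no match yet)
Bit 2: prefix='110' -> emit 'p', reset
Bit 3: prefix='1' (no match yet)
Bit 4: prefix='10' -> emit 'h', reset
Bit 5: prefix='0' (no match yet)
Bit 6: prefix='01' -> emit 'a', reset
Bit 7: prefix='1' (no match yet)
Bit 8: prefix='10' -> emit 'h', reset
Bit 9: prefix='0' (no match yet)
Bit 10: prefix='00' -> emit 'j', reset
Bit 11: prefix='1' (no match yet)
Bit 12: prefix='11' (no match yet)
Bit 13: prefix='111' -> emit 'g', reset
Bit 14: prefix='0' (no match yet)
Bit 15: prefix='00' -> emit 'j', reset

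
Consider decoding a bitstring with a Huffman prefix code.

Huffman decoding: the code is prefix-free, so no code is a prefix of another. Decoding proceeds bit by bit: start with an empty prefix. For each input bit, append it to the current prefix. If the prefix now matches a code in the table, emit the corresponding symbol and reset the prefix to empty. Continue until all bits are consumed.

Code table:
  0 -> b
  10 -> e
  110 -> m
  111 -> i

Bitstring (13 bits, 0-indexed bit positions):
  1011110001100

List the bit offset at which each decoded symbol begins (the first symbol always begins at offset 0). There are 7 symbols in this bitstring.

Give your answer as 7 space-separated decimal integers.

Answer: 0 2 5 7 8 9 12

Derivation:
Bit 0: prefix='1' (no match yet)
Bit 1: prefix='10' -> emit 'e', reset
Bit 2: prefix='1' (no match yet)
Bit 3: prefix='11' (no match yet)
Bit 4: prefix='111' -> emit 'i', reset
Bit 5: prefix='1' (no match yet)
Bit 6: prefix='10' -> emit 'e', reset
Bit 7: prefix='0' -> emit 'b', reset
Bit 8: prefix='0' -> emit 'b', reset
Bit 9: prefix='1' (no match yet)
Bit 10: prefix='11' (no match yet)
Bit 11: prefix='110' -> emit 'm', reset
Bit 12: prefix='0' -> emit 'b', reset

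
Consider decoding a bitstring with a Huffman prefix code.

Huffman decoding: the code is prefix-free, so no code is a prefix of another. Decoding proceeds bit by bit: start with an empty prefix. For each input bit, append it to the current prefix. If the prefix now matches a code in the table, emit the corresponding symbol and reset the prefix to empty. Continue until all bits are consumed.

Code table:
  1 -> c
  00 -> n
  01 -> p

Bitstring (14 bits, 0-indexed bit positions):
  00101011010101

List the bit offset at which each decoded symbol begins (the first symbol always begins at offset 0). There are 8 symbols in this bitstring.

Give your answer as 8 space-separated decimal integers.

Answer: 0 2 3 5 7 8 10 12

Derivation:
Bit 0: prefix='0' (no match yet)
Bit 1: prefix='00' -> emit 'n', reset
Bit 2: prefix='1' -> emit 'c', reset
Bit 3: prefix='0' (no match yet)
Bit 4: prefix='01' -> emit 'p', reset
Bit 5: prefix='0' (no match yet)
Bit 6: prefix='01' -> emit 'p', reset
Bit 7: prefix='1' -> emit 'c', reset
Bit 8: prefix='0' (no match yet)
Bit 9: prefix='01' -> emit 'p', reset
Bit 10: prefix='0' (no match yet)
Bit 11: prefix='01' -> emit 'p', reset
Bit 12: prefix='0' (no match yet)
Bit 13: prefix='01' -> emit 'p', reset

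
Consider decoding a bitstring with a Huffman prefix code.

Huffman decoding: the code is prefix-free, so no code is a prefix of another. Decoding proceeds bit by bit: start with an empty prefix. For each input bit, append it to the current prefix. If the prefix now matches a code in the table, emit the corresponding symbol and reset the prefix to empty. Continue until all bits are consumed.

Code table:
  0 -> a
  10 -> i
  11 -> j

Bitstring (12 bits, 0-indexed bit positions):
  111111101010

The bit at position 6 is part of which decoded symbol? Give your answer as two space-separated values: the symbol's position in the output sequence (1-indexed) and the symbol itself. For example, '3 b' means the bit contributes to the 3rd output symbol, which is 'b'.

Answer: 4 i

Derivation:
Bit 0: prefix='1' (no match yet)
Bit 1: prefix='11' -> emit 'j', reset
Bit 2: prefix='1' (no match yet)
Bit 3: prefix='11' -> emit 'j', reset
Bit 4: prefix='1' (no match yet)
Bit 5: prefix='11' -> emit 'j', reset
Bit 6: prefix='1' (no match yet)
Bit 7: prefix='10' -> emit 'i', reset
Bit 8: prefix='1' (no match yet)
Bit 9: prefix='10' -> emit 'i', reset
Bit 10: prefix='1' (no match yet)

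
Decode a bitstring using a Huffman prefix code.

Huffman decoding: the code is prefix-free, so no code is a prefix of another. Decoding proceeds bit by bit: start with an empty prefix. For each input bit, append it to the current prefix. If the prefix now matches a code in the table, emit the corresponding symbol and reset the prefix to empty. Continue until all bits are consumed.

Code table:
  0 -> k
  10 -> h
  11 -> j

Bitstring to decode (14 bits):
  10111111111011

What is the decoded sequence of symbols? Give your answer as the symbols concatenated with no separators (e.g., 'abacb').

Bit 0: prefix='1' (no match yet)
Bit 1: prefix='10' -> emit 'h', reset
Bit 2: prefix='1' (no match yet)
Bit 3: prefix='11' -> emit 'j', reset
Bit 4: prefix='1' (no match yet)
Bit 5: prefix='11' -> emit 'j', reset
Bit 6: prefix='1' (no match yet)
Bit 7: prefix='11' -> emit 'j', reset
Bit 8: prefix='1' (no match yet)
Bit 9: prefix='11' -> emit 'j', reset
Bit 10: prefix='1' (no match yet)
Bit 11: prefix='10' -> emit 'h', reset
Bit 12: prefix='1' (no match yet)
Bit 13: prefix='11' -> emit 'j', reset

Answer: hjjjjhj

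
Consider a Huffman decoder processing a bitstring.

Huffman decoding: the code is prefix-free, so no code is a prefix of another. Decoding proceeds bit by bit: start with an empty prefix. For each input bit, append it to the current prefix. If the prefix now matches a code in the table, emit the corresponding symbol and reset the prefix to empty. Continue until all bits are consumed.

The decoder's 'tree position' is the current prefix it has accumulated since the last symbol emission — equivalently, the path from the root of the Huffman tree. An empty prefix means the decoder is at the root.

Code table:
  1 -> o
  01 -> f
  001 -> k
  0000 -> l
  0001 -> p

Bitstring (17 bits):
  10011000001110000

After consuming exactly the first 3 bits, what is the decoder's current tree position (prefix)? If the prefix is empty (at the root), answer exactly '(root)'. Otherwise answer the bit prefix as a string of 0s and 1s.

Answer: 00

Derivation:
Bit 0: prefix='1' -> emit 'o', reset
Bit 1: prefix='0' (no match yet)
Bit 2: prefix='00' (no match yet)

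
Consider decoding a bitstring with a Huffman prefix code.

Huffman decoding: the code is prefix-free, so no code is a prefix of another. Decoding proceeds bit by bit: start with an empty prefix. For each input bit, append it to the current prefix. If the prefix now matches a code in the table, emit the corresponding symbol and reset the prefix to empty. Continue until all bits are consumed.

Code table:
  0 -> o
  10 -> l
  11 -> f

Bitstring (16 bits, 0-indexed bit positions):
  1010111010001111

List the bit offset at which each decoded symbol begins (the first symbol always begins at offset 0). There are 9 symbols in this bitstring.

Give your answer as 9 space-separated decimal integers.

Answer: 0 2 4 6 8 10 11 12 14

Derivation:
Bit 0: prefix='1' (no match yet)
Bit 1: prefix='10' -> emit 'l', reset
Bit 2: prefix='1' (no match yet)
Bit 3: prefix='10' -> emit 'l', reset
Bit 4: prefix='1' (no match yet)
Bit 5: prefix='11' -> emit 'f', reset
Bit 6: prefix='1' (no match yet)
Bit 7: prefix='10' -> emit 'l', reset
Bit 8: prefix='1' (no match yet)
Bit 9: prefix='10' -> emit 'l', reset
Bit 10: prefix='0' -> emit 'o', reset
Bit 11: prefix='0' -> emit 'o', reset
Bit 12: prefix='1' (no match yet)
Bit 13: prefix='11' -> emit 'f', reset
Bit 14: prefix='1' (no match yet)
Bit 15: prefix='11' -> emit 'f', reset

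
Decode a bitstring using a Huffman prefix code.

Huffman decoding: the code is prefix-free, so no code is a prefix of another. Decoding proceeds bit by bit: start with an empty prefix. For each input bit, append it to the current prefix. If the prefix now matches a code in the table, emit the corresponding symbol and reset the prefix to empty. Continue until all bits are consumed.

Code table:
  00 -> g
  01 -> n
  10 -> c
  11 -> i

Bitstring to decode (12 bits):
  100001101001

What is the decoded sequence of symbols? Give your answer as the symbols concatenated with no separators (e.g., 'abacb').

Bit 0: prefix='1' (no match yet)
Bit 1: prefix='10' -> emit 'c', reset
Bit 2: prefix='0' (no match yet)
Bit 3: prefix='00' -> emit 'g', reset
Bit 4: prefix='0' (no match yet)
Bit 5: prefix='01' -> emit 'n', reset
Bit 6: prefix='1' (no match yet)
Bit 7: prefix='10' -> emit 'c', reset
Bit 8: prefix='1' (no match yet)
Bit 9: prefix='10' -> emit 'c', reset
Bit 10: prefix='0' (no match yet)
Bit 11: prefix='01' -> emit 'n', reset

Answer: cgnccn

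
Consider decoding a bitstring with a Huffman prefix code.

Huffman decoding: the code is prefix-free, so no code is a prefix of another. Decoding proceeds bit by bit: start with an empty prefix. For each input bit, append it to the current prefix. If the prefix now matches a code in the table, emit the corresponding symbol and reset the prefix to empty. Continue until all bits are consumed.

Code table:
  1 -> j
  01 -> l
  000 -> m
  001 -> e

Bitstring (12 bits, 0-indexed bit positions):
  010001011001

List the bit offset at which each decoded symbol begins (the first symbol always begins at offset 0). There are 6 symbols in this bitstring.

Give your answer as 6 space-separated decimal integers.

Answer: 0 2 5 6 8 9

Derivation:
Bit 0: prefix='0' (no match yet)
Bit 1: prefix='01' -> emit 'l', reset
Bit 2: prefix='0' (no match yet)
Bit 3: prefix='00' (no match yet)
Bit 4: prefix='000' -> emit 'm', reset
Bit 5: prefix='1' -> emit 'j', reset
Bit 6: prefix='0' (no match yet)
Bit 7: prefix='01' -> emit 'l', reset
Bit 8: prefix='1' -> emit 'j', reset
Bit 9: prefix='0' (no match yet)
Bit 10: prefix='00' (no match yet)
Bit 11: prefix='001' -> emit 'e', reset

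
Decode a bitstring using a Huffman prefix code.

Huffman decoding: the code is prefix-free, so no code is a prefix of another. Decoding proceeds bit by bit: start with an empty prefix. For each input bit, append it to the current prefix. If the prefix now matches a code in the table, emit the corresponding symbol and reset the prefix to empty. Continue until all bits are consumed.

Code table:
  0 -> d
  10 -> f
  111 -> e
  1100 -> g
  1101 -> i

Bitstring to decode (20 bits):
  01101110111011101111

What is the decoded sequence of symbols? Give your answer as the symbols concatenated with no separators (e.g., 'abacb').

Answer: diiiie

Derivation:
Bit 0: prefix='0' -> emit 'd', reset
Bit 1: prefix='1' (no match yet)
Bit 2: prefix='11' (no match yet)
Bit 3: prefix='110' (no match yet)
Bit 4: prefix='1101' -> emit 'i', reset
Bit 5: prefix='1' (no match yet)
Bit 6: prefix='11' (no match yet)
Bit 7: prefix='110' (no match yet)
Bit 8: prefix='1101' -> emit 'i', reset
Bit 9: prefix='1' (no match yet)
Bit 10: prefix='11' (no match yet)
Bit 11: prefix='110' (no match yet)
Bit 12: prefix='1101' -> emit 'i', reset
Bit 13: prefix='1' (no match yet)
Bit 14: prefix='11' (no match yet)
Bit 15: prefix='110' (no match yet)
Bit 16: prefix='1101' -> emit 'i', reset
Bit 17: prefix='1' (no match yet)
Bit 18: prefix='11' (no match yet)
Bit 19: prefix='111' -> emit 'e', reset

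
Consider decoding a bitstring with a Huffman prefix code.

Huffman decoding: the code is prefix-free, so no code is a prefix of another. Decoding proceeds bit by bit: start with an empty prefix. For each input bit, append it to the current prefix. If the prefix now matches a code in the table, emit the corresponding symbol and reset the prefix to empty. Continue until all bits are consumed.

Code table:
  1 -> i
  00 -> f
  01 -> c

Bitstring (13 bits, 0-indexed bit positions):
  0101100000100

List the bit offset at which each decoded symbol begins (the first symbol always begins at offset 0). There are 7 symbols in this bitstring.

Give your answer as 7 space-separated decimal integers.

Answer: 0 2 4 5 7 9 11

Derivation:
Bit 0: prefix='0' (no match yet)
Bit 1: prefix='01' -> emit 'c', reset
Bit 2: prefix='0' (no match yet)
Bit 3: prefix='01' -> emit 'c', reset
Bit 4: prefix='1' -> emit 'i', reset
Bit 5: prefix='0' (no match yet)
Bit 6: prefix='00' -> emit 'f', reset
Bit 7: prefix='0' (no match yet)
Bit 8: prefix='00' -> emit 'f', reset
Bit 9: prefix='0' (no match yet)
Bit 10: prefix='01' -> emit 'c', reset
Bit 11: prefix='0' (no match yet)
Bit 12: prefix='00' -> emit 'f', reset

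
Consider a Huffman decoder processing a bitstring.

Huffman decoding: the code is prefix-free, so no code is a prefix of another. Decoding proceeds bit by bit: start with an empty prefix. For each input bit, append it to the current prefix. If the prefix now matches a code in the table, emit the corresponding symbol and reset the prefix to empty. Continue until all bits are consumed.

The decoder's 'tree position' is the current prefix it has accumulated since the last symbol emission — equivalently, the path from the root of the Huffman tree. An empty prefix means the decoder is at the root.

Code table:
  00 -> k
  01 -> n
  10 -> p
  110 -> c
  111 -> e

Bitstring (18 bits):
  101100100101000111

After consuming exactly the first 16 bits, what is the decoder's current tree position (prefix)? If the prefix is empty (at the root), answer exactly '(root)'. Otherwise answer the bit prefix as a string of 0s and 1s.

Bit 0: prefix='1' (no match yet)
Bit 1: prefix='10' -> emit 'p', reset
Bit 2: prefix='1' (no match yet)
Bit 3: prefix='11' (no match yet)
Bit 4: prefix='110' -> emit 'c', reset
Bit 5: prefix='0' (no match yet)
Bit 6: prefix='01' -> emit 'n', reset
Bit 7: prefix='0' (no match yet)
Bit 8: prefix='00' -> emit 'k', reset
Bit 9: prefix='1' (no match yet)
Bit 10: prefix='10' -> emit 'p', reset
Bit 11: prefix='1' (no match yet)
Bit 12: prefix='10' -> emit 'p', reset
Bit 13: prefix='0' (no match yet)
Bit 14: prefix='00' -> emit 'k', reset
Bit 15: prefix='1' (no match yet)

Answer: 1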